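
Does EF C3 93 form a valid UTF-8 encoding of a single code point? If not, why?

invalid (non-continuation byte where continuation expected)

Leading byte 0xEF = 11101111 → 3-byte form.
Byte 2 is 0xC3 = 11000011, which is not 10xxxxxx — expected a continuation byte.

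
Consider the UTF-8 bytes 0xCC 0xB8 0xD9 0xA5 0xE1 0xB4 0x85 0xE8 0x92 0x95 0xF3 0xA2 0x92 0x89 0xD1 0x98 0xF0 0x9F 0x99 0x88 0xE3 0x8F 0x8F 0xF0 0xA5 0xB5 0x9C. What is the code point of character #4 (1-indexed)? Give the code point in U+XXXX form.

Offset 0: leading byte 0xCC = 11001100 → 2-byte char #1 = CC B8.
Offset 2: leading byte 0xD9 = 11011001 → 2-byte char #2 = D9 A5.
Offset 4: leading byte 0xE1 = 11100001 → 3-byte char #3 = E1 B4 85.
Offset 7: leading byte 0xE8 = 11101000 → 3-byte char #4 = E8 92 95.
Leading byte 0xE8 = 11101000 matches 1110xxxx → 3-byte sequence.
Byte 1: 0xE8 = 11101000, payload 1000 (4 bits).
Byte 2: 0x92 = 10010010 (10xxxxxx ✓), payload 010010.
Byte 3: 0x95 = 10010101 (10xxxxxx ✓), payload 010101.
Concatenate: 1000010010010101 = 0x8495 (16 bits → U+8495).

U+8495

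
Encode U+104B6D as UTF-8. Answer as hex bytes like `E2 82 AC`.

F4 84 AD AD

U+104B6D = 0x104B6D = 1067885 decimal. In range U+10000–U+10FFFF → 4-byte form: 11110xxx 10xxxxxx 10xxxxxx 10xxxxxx.
Binary (21 bits): 100000100101101101101.
Split 3+6+6+6: 100 | 000100 | 101101 | 101101.
Byte 1: 11110100 = 0xF4.
Byte 2: 10000100 = 0x84.
Byte 3: 10101101 = 0xAD.
Byte 4: 10101101 = 0xAD.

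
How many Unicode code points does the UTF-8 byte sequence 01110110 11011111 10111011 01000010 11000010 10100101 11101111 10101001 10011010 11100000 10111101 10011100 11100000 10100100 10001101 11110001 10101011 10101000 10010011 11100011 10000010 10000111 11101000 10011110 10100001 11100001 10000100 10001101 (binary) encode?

Byte at offset 0: 0x76 = 01110110 → 1-byte char (#1). Advance 1.
Byte at offset 1: 0xDF = 11011111 → 2-byte char (#2). Advance 2.
Byte at offset 3: 0x42 = 01000010 → 1-byte char (#3). Advance 1.
Byte at offset 4: 0xC2 = 11000010 → 2-byte char (#4). Advance 2.
Byte at offset 6: 0xEF = 11101111 → 3-byte char (#5). Advance 3.
Byte at offset 9: 0xE0 = 11100000 → 3-byte char (#6). Advance 3.
Byte at offset 12: 0xE0 = 11100000 → 3-byte char (#7). Advance 3.
Byte at offset 15: 0xF1 = 11110001 → 4-byte char (#8). Advance 4.
Byte at offset 19: 0xE3 = 11100011 → 3-byte char (#9). Advance 3.
Byte at offset 22: 0xE8 = 11101000 → 3-byte char (#10). Advance 3.
Byte at offset 25: 0xE1 = 11100001 → 3-byte char (#11). Advance 3.
Reached end at offset 28 after 11 code points.

11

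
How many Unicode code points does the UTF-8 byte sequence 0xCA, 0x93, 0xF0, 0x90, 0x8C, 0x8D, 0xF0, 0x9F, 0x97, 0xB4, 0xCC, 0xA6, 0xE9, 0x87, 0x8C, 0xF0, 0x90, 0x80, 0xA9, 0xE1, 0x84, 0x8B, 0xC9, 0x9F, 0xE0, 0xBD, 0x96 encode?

9

Byte at offset 0: 0xCA = 11001010 → 2-byte char (#1). Advance 2.
Byte at offset 2: 0xF0 = 11110000 → 4-byte char (#2). Advance 4.
Byte at offset 6: 0xF0 = 11110000 → 4-byte char (#3). Advance 4.
Byte at offset 10: 0xCC = 11001100 → 2-byte char (#4). Advance 2.
Byte at offset 12: 0xE9 = 11101001 → 3-byte char (#5). Advance 3.
Byte at offset 15: 0xF0 = 11110000 → 4-byte char (#6). Advance 4.
Byte at offset 19: 0xE1 = 11100001 → 3-byte char (#7). Advance 3.
Byte at offset 22: 0xC9 = 11001001 → 2-byte char (#8). Advance 2.
Byte at offset 24: 0xE0 = 11100000 → 3-byte char (#9). Advance 3.
Reached end at offset 27 after 9 code points.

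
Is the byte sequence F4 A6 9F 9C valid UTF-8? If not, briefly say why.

invalid (encodes a value above U+10FFFF)

Leading byte 0xF4 = 11110100 → 4-byte form.
Payload = 0x1267DC, which exceeds U+10FFFF, the maximum Unicode code point. (Leading bytes F5–FF, or F4 followed by ≥ 0x90, are invalid.)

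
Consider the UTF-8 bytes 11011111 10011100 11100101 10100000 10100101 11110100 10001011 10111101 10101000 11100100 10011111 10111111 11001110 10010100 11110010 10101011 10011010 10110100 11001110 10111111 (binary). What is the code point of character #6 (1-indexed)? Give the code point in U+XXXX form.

U+AB6B4

Offset 0: leading byte 0xDF = 11011111 → 2-byte char #1 = DF 9C.
Offset 2: leading byte 0xE5 = 11100101 → 3-byte char #2 = E5 A0 A5.
Offset 5: leading byte 0xF4 = 11110100 → 4-byte char #3 = F4 8B BD A8.
Offset 9: leading byte 0xE4 = 11100100 → 3-byte char #4 = E4 9F BF.
Offset 12: leading byte 0xCE = 11001110 → 2-byte char #5 = CE 94.
Offset 14: leading byte 0xF2 = 11110010 → 4-byte char #6 = F2 AB 9A B4.
Leading byte 0xF2 = 11110010 matches 11110xxx → 4-byte sequence.
Byte 1: 0xF2 = 11110010, payload 010 (3 bits).
Byte 2: 0xAB = 10101011 (10xxxxxx ✓), payload 101011.
Byte 3: 0x9A = 10011010 (10xxxxxx ✓), payload 011010.
Byte 4: 0xB4 = 10110100 (10xxxxxx ✓), payload 110100.
Concatenate: 010101011011010110100 = 0xAB6B4 (21 bits → U+AB6B4).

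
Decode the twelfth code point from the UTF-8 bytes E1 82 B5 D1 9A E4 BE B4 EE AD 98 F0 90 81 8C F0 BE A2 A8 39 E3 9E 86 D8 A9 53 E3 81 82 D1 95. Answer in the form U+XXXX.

U+0455

Offset 0: leading byte 0xE1 = 11100001 → 3-byte char #1 = E1 82 B5.
Offset 3: leading byte 0xD1 = 11010001 → 2-byte char #2 = D1 9A.
Offset 5: leading byte 0xE4 = 11100100 → 3-byte char #3 = E4 BE B4.
Offset 8: leading byte 0xEE = 11101110 → 3-byte char #4 = EE AD 98.
Offset 11: leading byte 0xF0 = 11110000 → 4-byte char #5 = F0 90 81 8C.
Offset 15: leading byte 0xF0 = 11110000 → 4-byte char #6 = F0 BE A2 A8.
Offset 19: leading byte 0x39 = 00111001 → 1-byte char #7 = 39.
Offset 20: leading byte 0xE3 = 11100011 → 3-byte char #8 = E3 9E 86.
Offset 23: leading byte 0xD8 = 11011000 → 2-byte char #9 = D8 A9.
Offset 25: leading byte 0x53 = 01010011 → 1-byte char #10 = 53.
Offset 26: leading byte 0xE3 = 11100011 → 3-byte char #11 = E3 81 82.
Offset 29: leading byte 0xD1 = 11010001 → 2-byte char #12 = D1 95.
Leading byte 0xD1 = 11010001 matches 110xxxxx → 2-byte sequence.
Byte 1: 0xD1 = 11010001, payload 10001 (5 bits).
Byte 2: 0x95 = 10010101 (10xxxxxx ✓), payload 010101.
Concatenate: 10001010101 = 0x455 (11 bits → U+0455).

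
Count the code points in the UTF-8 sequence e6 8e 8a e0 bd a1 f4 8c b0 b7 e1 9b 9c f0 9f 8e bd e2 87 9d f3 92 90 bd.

Byte at offset 0: 0xE6 = 11100110 → 3-byte char (#1). Advance 3.
Byte at offset 3: 0xE0 = 11100000 → 3-byte char (#2). Advance 3.
Byte at offset 6: 0xF4 = 11110100 → 4-byte char (#3). Advance 4.
Byte at offset 10: 0xE1 = 11100001 → 3-byte char (#4). Advance 3.
Byte at offset 13: 0xF0 = 11110000 → 4-byte char (#5). Advance 4.
Byte at offset 17: 0xE2 = 11100010 → 3-byte char (#6). Advance 3.
Byte at offset 20: 0xF3 = 11110011 → 4-byte char (#7). Advance 4.
Reached end at offset 24 after 7 code points.

7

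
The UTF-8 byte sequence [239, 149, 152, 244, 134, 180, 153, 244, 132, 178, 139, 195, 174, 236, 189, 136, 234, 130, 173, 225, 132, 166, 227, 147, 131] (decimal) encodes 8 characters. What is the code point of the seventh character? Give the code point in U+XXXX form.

U+1126

Offset 0: leading byte 0xEF = 11101111 → 3-byte char #1 = EF 95 98.
Offset 3: leading byte 0xF4 = 11110100 → 4-byte char #2 = F4 86 B4 99.
Offset 7: leading byte 0xF4 = 11110100 → 4-byte char #3 = F4 84 B2 8B.
Offset 11: leading byte 0xC3 = 11000011 → 2-byte char #4 = C3 AE.
Offset 13: leading byte 0xEC = 11101100 → 3-byte char #5 = EC BD 88.
Offset 16: leading byte 0xEA = 11101010 → 3-byte char #6 = EA 82 AD.
Offset 19: leading byte 0xE1 = 11100001 → 3-byte char #7 = E1 84 A6.
Leading byte 0xE1 = 11100001 matches 1110xxxx → 3-byte sequence.
Byte 1: 0xE1 = 11100001, payload 0001 (4 bits).
Byte 2: 0x84 = 10000100 (10xxxxxx ✓), payload 000100.
Byte 3: 0xA6 = 10100110 (10xxxxxx ✓), payload 100110.
Concatenate: 0001000100100110 = 0x1126 (16 bits → U+1126).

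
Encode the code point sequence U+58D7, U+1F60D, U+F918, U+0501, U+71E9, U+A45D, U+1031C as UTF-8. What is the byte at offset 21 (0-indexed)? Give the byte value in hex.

0x9C

U+58D7 → 3-byte form E5 A3 97 at offsets 0–2.
U+1F60D → 4-byte form F0 9F 98 8D at offsets 3–6.
U+F918 → 3-byte form EF A4 98 at offsets 7–9.
U+0501 → 2-byte form D4 81 at offsets 10–11.
U+71E9 → 3-byte form E7 87 A9 at offsets 12–14.
U+A45D → 3-byte form EA 91 9D at offsets 15–17.
U+1031C → 4-byte form F0 90 8C 9C at offsets 18–21.
Offset 21 falls in char 7's range; it's byte 4 of F0 90 8C 9C = 0x9C.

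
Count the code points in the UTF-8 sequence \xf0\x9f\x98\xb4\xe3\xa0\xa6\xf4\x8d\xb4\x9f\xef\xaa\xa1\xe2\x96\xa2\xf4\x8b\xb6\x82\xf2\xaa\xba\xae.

Byte at offset 0: 0xF0 = 11110000 → 4-byte char (#1). Advance 4.
Byte at offset 4: 0xE3 = 11100011 → 3-byte char (#2). Advance 3.
Byte at offset 7: 0xF4 = 11110100 → 4-byte char (#3). Advance 4.
Byte at offset 11: 0xEF = 11101111 → 3-byte char (#4). Advance 3.
Byte at offset 14: 0xE2 = 11100010 → 3-byte char (#5). Advance 3.
Byte at offset 17: 0xF4 = 11110100 → 4-byte char (#6). Advance 4.
Byte at offset 21: 0xF2 = 11110010 → 4-byte char (#7). Advance 4.
Reached end at offset 25 after 7 code points.

7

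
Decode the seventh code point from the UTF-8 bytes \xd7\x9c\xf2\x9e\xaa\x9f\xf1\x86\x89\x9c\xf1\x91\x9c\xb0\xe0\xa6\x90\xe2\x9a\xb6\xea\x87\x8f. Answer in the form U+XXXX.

U+A1CF

Offset 0: leading byte 0xD7 = 11010111 → 2-byte char #1 = D7 9C.
Offset 2: leading byte 0xF2 = 11110010 → 4-byte char #2 = F2 9E AA 9F.
Offset 6: leading byte 0xF1 = 11110001 → 4-byte char #3 = F1 86 89 9C.
Offset 10: leading byte 0xF1 = 11110001 → 4-byte char #4 = F1 91 9C B0.
Offset 14: leading byte 0xE0 = 11100000 → 3-byte char #5 = E0 A6 90.
Offset 17: leading byte 0xE2 = 11100010 → 3-byte char #6 = E2 9A B6.
Offset 20: leading byte 0xEA = 11101010 → 3-byte char #7 = EA 87 8F.
Leading byte 0xEA = 11101010 matches 1110xxxx → 3-byte sequence.
Byte 1: 0xEA = 11101010, payload 1010 (4 bits).
Byte 2: 0x87 = 10000111 (10xxxxxx ✓), payload 000111.
Byte 3: 0x8F = 10001111 (10xxxxxx ✓), payload 001111.
Concatenate: 1010000111001111 = 0xA1CF (16 bits → U+A1CF).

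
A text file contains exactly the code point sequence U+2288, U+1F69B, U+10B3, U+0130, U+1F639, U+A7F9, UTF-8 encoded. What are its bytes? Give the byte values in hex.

U+2288: 3-byte form → E2 8A 88.
U+1F69B: 4-byte form → F0 9F 9A 9B.
U+10B3: 3-byte form → E1 82 B3.
U+0130: 2-byte form → C4 B0.
U+1F639: 4-byte form → F0 9F 98 B9.
U+A7F9: 3-byte form → EA 9F B9.
Concatenated (19 bytes): E2 8A 88 F0 9F 9A 9B E1 82 B3 C4 B0 F0 9F 98 B9 EA 9F B9.

E2 8A 88 F0 9F 9A 9B E1 82 B3 C4 B0 F0 9F 98 B9 EA 9F B9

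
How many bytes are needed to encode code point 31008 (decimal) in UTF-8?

3

U+7920 = 0x7920. UTF-8 uses 1 byte below 0x80, 2 below 0x800, 3 below 0x10000, 4 up to 0x10FFFF. 0x7920 is in U+0800–U+FFFF → 3 bytes.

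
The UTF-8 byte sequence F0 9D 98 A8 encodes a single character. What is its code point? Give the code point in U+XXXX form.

U+1D628

Leading byte 0xF0 = 11110000 matches 11110xxx → 4-byte sequence.
Byte 1: 0xF0 = 11110000, payload 000 (3 bits).
Byte 2: 0x9D = 10011101 (10xxxxxx ✓), payload 011101.
Byte 3: 0x98 = 10011000 (10xxxxxx ✓), payload 011000.
Byte 4: 0xA8 = 10101000 (10xxxxxx ✓), payload 101000.
Concatenate: 000011101011000101000 = 0x1D628 (21 bits → U+1D628).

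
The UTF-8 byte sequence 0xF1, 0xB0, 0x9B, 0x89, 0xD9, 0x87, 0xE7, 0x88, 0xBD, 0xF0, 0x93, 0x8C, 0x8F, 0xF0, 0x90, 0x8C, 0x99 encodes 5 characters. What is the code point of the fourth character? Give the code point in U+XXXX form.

Offset 0: leading byte 0xF1 = 11110001 → 4-byte char #1 = F1 B0 9B 89.
Offset 4: leading byte 0xD9 = 11011001 → 2-byte char #2 = D9 87.
Offset 6: leading byte 0xE7 = 11100111 → 3-byte char #3 = E7 88 BD.
Offset 9: leading byte 0xF0 = 11110000 → 4-byte char #4 = F0 93 8C 8F.
Leading byte 0xF0 = 11110000 matches 11110xxx → 4-byte sequence.
Byte 1: 0xF0 = 11110000, payload 000 (3 bits).
Byte 2: 0x93 = 10010011 (10xxxxxx ✓), payload 010011.
Byte 3: 0x8C = 10001100 (10xxxxxx ✓), payload 001100.
Byte 4: 0x8F = 10001111 (10xxxxxx ✓), payload 001111.
Concatenate: 000010011001100001111 = 0x1330F (21 bits → U+1330F).

U+1330F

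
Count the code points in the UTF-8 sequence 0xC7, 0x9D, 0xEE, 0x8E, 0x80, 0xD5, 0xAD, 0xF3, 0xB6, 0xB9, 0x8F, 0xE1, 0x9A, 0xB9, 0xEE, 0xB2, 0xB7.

Byte at offset 0: 0xC7 = 11000111 → 2-byte char (#1). Advance 2.
Byte at offset 2: 0xEE = 11101110 → 3-byte char (#2). Advance 3.
Byte at offset 5: 0xD5 = 11010101 → 2-byte char (#3). Advance 2.
Byte at offset 7: 0xF3 = 11110011 → 4-byte char (#4). Advance 4.
Byte at offset 11: 0xE1 = 11100001 → 3-byte char (#5). Advance 3.
Byte at offset 14: 0xEE = 11101110 → 3-byte char (#6). Advance 3.
Reached end at offset 17 after 6 code points.

6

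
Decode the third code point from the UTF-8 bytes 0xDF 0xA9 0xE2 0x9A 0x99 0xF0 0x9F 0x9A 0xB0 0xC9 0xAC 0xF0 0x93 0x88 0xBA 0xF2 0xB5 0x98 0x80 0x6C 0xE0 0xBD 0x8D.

Offset 0: leading byte 0xDF = 11011111 → 2-byte char #1 = DF A9.
Offset 2: leading byte 0xE2 = 11100010 → 3-byte char #2 = E2 9A 99.
Offset 5: leading byte 0xF0 = 11110000 → 4-byte char #3 = F0 9F 9A B0.
Leading byte 0xF0 = 11110000 matches 11110xxx → 4-byte sequence.
Byte 1: 0xF0 = 11110000, payload 000 (3 bits).
Byte 2: 0x9F = 10011111 (10xxxxxx ✓), payload 011111.
Byte 3: 0x9A = 10011010 (10xxxxxx ✓), payload 011010.
Byte 4: 0xB0 = 10110000 (10xxxxxx ✓), payload 110000.
Concatenate: 000011111011010110000 = 0x1F6B0 (21 bits → U+1F6B0).

U+1F6B0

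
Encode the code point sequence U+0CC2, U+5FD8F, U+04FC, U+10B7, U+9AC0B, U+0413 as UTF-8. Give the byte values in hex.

U+0CC2: 3-byte form → E0 B3 82.
U+5FD8F: 4-byte form → F1 9F B6 8F.
U+04FC: 2-byte form → D3 BC.
U+10B7: 3-byte form → E1 82 B7.
U+9AC0B: 4-byte form → F2 9A B0 8B.
U+0413: 2-byte form → D0 93.
Concatenated (18 bytes): E0 B3 82 F1 9F B6 8F D3 BC E1 82 B7 F2 9A B0 8B D0 93.

E0 B3 82 F1 9F B6 8F D3 BC E1 82 B7 F2 9A B0 8B D0 93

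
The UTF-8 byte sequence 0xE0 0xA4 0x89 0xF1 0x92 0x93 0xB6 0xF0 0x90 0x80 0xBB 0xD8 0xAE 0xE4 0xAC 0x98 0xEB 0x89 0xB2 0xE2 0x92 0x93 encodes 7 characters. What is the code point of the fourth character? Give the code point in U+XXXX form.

Offset 0: leading byte 0xE0 = 11100000 → 3-byte char #1 = E0 A4 89.
Offset 3: leading byte 0xF1 = 11110001 → 4-byte char #2 = F1 92 93 B6.
Offset 7: leading byte 0xF0 = 11110000 → 4-byte char #3 = F0 90 80 BB.
Offset 11: leading byte 0xD8 = 11011000 → 2-byte char #4 = D8 AE.
Leading byte 0xD8 = 11011000 matches 110xxxxx → 2-byte sequence.
Byte 1: 0xD8 = 11011000, payload 11000 (5 bits).
Byte 2: 0xAE = 10101110 (10xxxxxx ✓), payload 101110.
Concatenate: 11000101110 = 0x62E (11 bits → U+062E).

U+062E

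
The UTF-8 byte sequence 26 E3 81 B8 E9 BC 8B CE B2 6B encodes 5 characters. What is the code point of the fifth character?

Offset 0: leading byte 0x26 = 00100110 → 1-byte char #1 = 26.
Offset 1: leading byte 0xE3 = 11100011 → 3-byte char #2 = E3 81 B8.
Offset 4: leading byte 0xE9 = 11101001 → 3-byte char #3 = E9 BC 8B.
Offset 7: leading byte 0xCE = 11001110 → 2-byte char #4 = CE B2.
Offset 9: leading byte 0x6B = 01101011 → 1-byte char #5 = 6B.
Leading byte 0x6B = 01101011 matches 0xxxxxxx → 1-byte sequence.
Byte 1: 0x6B = 01101011, payload 1101011 (7 bits).
Concatenate: 1101011 = 0x6B (7 bits → U+006B).

U+006B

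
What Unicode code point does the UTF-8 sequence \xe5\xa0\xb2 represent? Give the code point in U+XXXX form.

U+5832

Leading byte 0xE5 = 11100101 matches 1110xxxx → 3-byte sequence.
Byte 1: 0xE5 = 11100101, payload 0101 (4 bits).
Byte 2: 0xA0 = 10100000 (10xxxxxx ✓), payload 100000.
Byte 3: 0xB2 = 10110010 (10xxxxxx ✓), payload 110010.
Concatenate: 0101100000110010 = 0x5832 (16 bits → U+5832).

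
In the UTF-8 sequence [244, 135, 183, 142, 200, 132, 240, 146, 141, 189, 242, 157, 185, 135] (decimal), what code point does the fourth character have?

Offset 0: leading byte 0xF4 = 11110100 → 4-byte char #1 = F4 87 B7 8E.
Offset 4: leading byte 0xC8 = 11001000 → 2-byte char #2 = C8 84.
Offset 6: leading byte 0xF0 = 11110000 → 4-byte char #3 = F0 92 8D BD.
Offset 10: leading byte 0xF2 = 11110010 → 4-byte char #4 = F2 9D B9 87.
Leading byte 0xF2 = 11110010 matches 11110xxx → 4-byte sequence.
Byte 1: 0xF2 = 11110010, payload 010 (3 bits).
Byte 2: 0x9D = 10011101 (10xxxxxx ✓), payload 011101.
Byte 3: 0xB9 = 10111001 (10xxxxxx ✓), payload 111001.
Byte 4: 0x87 = 10000111 (10xxxxxx ✓), payload 000111.
Concatenate: 010011101111001000111 = 0x9DE47 (21 bits → U+9DE47).

U+9DE47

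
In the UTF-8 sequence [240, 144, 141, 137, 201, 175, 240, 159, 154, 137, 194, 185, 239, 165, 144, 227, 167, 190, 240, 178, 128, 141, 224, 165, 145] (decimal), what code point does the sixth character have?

Offset 0: leading byte 0xF0 = 11110000 → 4-byte char #1 = F0 90 8D 89.
Offset 4: leading byte 0xC9 = 11001001 → 2-byte char #2 = C9 AF.
Offset 6: leading byte 0xF0 = 11110000 → 4-byte char #3 = F0 9F 9A 89.
Offset 10: leading byte 0xC2 = 11000010 → 2-byte char #4 = C2 B9.
Offset 12: leading byte 0xEF = 11101111 → 3-byte char #5 = EF A5 90.
Offset 15: leading byte 0xE3 = 11100011 → 3-byte char #6 = E3 A7 BE.
Leading byte 0xE3 = 11100011 matches 1110xxxx → 3-byte sequence.
Byte 1: 0xE3 = 11100011, payload 0011 (4 bits).
Byte 2: 0xA7 = 10100111 (10xxxxxx ✓), payload 100111.
Byte 3: 0xBE = 10111110 (10xxxxxx ✓), payload 111110.
Concatenate: 0011100111111110 = 0x39FE (16 bits → U+39FE).

U+39FE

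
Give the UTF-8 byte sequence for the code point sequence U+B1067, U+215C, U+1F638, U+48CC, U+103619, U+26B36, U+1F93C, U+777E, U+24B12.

U+B1067: 4-byte form → F2 B1 81 A7.
U+215C: 3-byte form → E2 85 9C.
U+1F638: 4-byte form → F0 9F 98 B8.
U+48CC: 3-byte form → E4 A3 8C.
U+103619: 4-byte form → F4 83 98 99.
U+26B36: 4-byte form → F0 A6 AC B6.
U+1F93C: 4-byte form → F0 9F A4 BC.
U+777E: 3-byte form → E7 9D BE.
U+24B12: 4-byte form → F0 A4 AC 92.
Concatenated (33 bytes): F2 B1 81 A7 E2 85 9C F0 9F 98 B8 E4 A3 8C F4 83 98 99 F0 A6 AC B6 F0 9F A4 BC E7 9D BE F0 A4 AC 92.

F2 B1 81 A7 E2 85 9C F0 9F 98 B8 E4 A3 8C F4 83 98 99 F0 A6 AC B6 F0 9F A4 BC E7 9D BE F0 A4 AC 92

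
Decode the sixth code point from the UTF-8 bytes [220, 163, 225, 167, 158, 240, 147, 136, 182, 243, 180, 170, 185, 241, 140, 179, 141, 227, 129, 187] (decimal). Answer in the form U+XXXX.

U+307B

Offset 0: leading byte 0xDC = 11011100 → 2-byte char #1 = DC A3.
Offset 2: leading byte 0xE1 = 11100001 → 3-byte char #2 = E1 A7 9E.
Offset 5: leading byte 0xF0 = 11110000 → 4-byte char #3 = F0 93 88 B6.
Offset 9: leading byte 0xF3 = 11110011 → 4-byte char #4 = F3 B4 AA B9.
Offset 13: leading byte 0xF1 = 11110001 → 4-byte char #5 = F1 8C B3 8D.
Offset 17: leading byte 0xE3 = 11100011 → 3-byte char #6 = E3 81 BB.
Leading byte 0xE3 = 11100011 matches 1110xxxx → 3-byte sequence.
Byte 1: 0xE3 = 11100011, payload 0011 (4 bits).
Byte 2: 0x81 = 10000001 (10xxxxxx ✓), payload 000001.
Byte 3: 0xBB = 10111011 (10xxxxxx ✓), payload 111011.
Concatenate: 0011000001111011 = 0x307B (16 bits → U+307B).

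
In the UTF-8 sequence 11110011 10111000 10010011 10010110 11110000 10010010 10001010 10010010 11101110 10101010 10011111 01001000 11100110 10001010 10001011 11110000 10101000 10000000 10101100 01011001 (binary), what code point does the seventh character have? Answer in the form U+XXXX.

Offset 0: leading byte 0xF3 = 11110011 → 4-byte char #1 = F3 B8 93 96.
Offset 4: leading byte 0xF0 = 11110000 → 4-byte char #2 = F0 92 8A 92.
Offset 8: leading byte 0xEE = 11101110 → 3-byte char #3 = EE AA 9F.
Offset 11: leading byte 0x48 = 01001000 → 1-byte char #4 = 48.
Offset 12: leading byte 0xE6 = 11100110 → 3-byte char #5 = E6 8A 8B.
Offset 15: leading byte 0xF0 = 11110000 → 4-byte char #6 = F0 A8 80 AC.
Offset 19: leading byte 0x59 = 01011001 → 1-byte char #7 = 59.
Leading byte 0x59 = 01011001 matches 0xxxxxxx → 1-byte sequence.
Byte 1: 0x59 = 01011001, payload 1011001 (7 bits).
Concatenate: 1011001 = 0x59 (7 bits → U+0059).

U+0059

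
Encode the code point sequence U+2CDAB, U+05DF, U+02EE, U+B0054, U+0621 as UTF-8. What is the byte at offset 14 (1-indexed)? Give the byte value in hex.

1-indexed offset 14 is 0-indexed offset 13.
U+2CDAB → 4-byte form F0 AC B6 AB at offsets 0–3.
U+05DF → 2-byte form D7 9F at offsets 4–5.
U+02EE → 2-byte form CB AE at offsets 6–7.
U+B0054 → 4-byte form F2 B0 81 94 at offsets 8–11.
U+0621 → 2-byte form D8 A1 at offsets 12–13.
Offset 13 falls in char 5's range; it's byte 2 of D8 A1 = 0xA1.

0xA1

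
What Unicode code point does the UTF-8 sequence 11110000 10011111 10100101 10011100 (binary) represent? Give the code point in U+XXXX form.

Leading byte 0xF0 = 11110000 matches 11110xxx → 4-byte sequence.
Byte 1: 0xF0 = 11110000, payload 000 (3 bits).
Byte 2: 0x9F = 10011111 (10xxxxxx ✓), payload 011111.
Byte 3: 0xA5 = 10100101 (10xxxxxx ✓), payload 100101.
Byte 4: 0x9C = 10011100 (10xxxxxx ✓), payload 011100.
Concatenate: 000011111100101011100 = 0x1F95C (21 bits → U+1F95C).

U+1F95C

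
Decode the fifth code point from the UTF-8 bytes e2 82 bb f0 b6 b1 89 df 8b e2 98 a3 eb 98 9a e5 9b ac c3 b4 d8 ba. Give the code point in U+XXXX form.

Offset 0: leading byte 0xE2 = 11100010 → 3-byte char #1 = E2 82 BB.
Offset 3: leading byte 0xF0 = 11110000 → 4-byte char #2 = F0 B6 B1 89.
Offset 7: leading byte 0xDF = 11011111 → 2-byte char #3 = DF 8B.
Offset 9: leading byte 0xE2 = 11100010 → 3-byte char #4 = E2 98 A3.
Offset 12: leading byte 0xEB = 11101011 → 3-byte char #5 = EB 98 9A.
Leading byte 0xEB = 11101011 matches 1110xxxx → 3-byte sequence.
Byte 1: 0xEB = 11101011, payload 1011 (4 bits).
Byte 2: 0x98 = 10011000 (10xxxxxx ✓), payload 011000.
Byte 3: 0x9A = 10011010 (10xxxxxx ✓), payload 011010.
Concatenate: 1011011000011010 = 0xB61A (16 bits → U+B61A).

U+B61A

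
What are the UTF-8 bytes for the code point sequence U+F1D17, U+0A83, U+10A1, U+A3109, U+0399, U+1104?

U+F1D17: 4-byte form → F3 B1 B4 97.
U+0A83: 3-byte form → E0 AA 83.
U+10A1: 3-byte form → E1 82 A1.
U+A3109: 4-byte form → F2 A3 84 89.
U+0399: 2-byte form → CE 99.
U+1104: 3-byte form → E1 84 84.
Concatenated (19 bytes): F3 B1 B4 97 E0 AA 83 E1 82 A1 F2 A3 84 89 CE 99 E1 84 84.

F3 B1 B4 97 E0 AA 83 E1 82 A1 F2 A3 84 89 CE 99 E1 84 84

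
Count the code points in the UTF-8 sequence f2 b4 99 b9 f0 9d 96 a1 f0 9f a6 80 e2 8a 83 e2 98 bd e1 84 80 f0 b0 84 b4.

7

Byte at offset 0: 0xF2 = 11110010 → 4-byte char (#1). Advance 4.
Byte at offset 4: 0xF0 = 11110000 → 4-byte char (#2). Advance 4.
Byte at offset 8: 0xF0 = 11110000 → 4-byte char (#3). Advance 4.
Byte at offset 12: 0xE2 = 11100010 → 3-byte char (#4). Advance 3.
Byte at offset 15: 0xE2 = 11100010 → 3-byte char (#5). Advance 3.
Byte at offset 18: 0xE1 = 11100001 → 3-byte char (#6). Advance 3.
Byte at offset 21: 0xF0 = 11110000 → 4-byte char (#7). Advance 4.
Reached end at offset 25 after 7 code points.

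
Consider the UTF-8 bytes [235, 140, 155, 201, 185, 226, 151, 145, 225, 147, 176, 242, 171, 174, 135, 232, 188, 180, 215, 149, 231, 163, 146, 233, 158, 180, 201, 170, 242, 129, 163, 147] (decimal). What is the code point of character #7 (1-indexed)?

Offset 0: leading byte 0xEB = 11101011 → 3-byte char #1 = EB 8C 9B.
Offset 3: leading byte 0xC9 = 11001001 → 2-byte char #2 = C9 B9.
Offset 5: leading byte 0xE2 = 11100010 → 3-byte char #3 = E2 97 91.
Offset 8: leading byte 0xE1 = 11100001 → 3-byte char #4 = E1 93 B0.
Offset 11: leading byte 0xF2 = 11110010 → 4-byte char #5 = F2 AB AE 87.
Offset 15: leading byte 0xE8 = 11101000 → 3-byte char #6 = E8 BC B4.
Offset 18: leading byte 0xD7 = 11010111 → 2-byte char #7 = D7 95.
Leading byte 0xD7 = 11010111 matches 110xxxxx → 2-byte sequence.
Byte 1: 0xD7 = 11010111, payload 10111 (5 bits).
Byte 2: 0x95 = 10010101 (10xxxxxx ✓), payload 010101.
Concatenate: 10111010101 = 0x5D5 (11 bits → U+05D5).

U+05D5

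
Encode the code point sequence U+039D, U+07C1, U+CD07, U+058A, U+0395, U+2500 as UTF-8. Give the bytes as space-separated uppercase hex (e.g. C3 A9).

CE 9D DF 81 EC B4 87 D6 8A CE 95 E2 94 80

U+039D: 2-byte form → CE 9D.
U+07C1: 2-byte form → DF 81.
U+CD07: 3-byte form → EC B4 87.
U+058A: 2-byte form → D6 8A.
U+0395: 2-byte form → CE 95.
U+2500: 3-byte form → E2 94 80.
Concatenated (14 bytes): CE 9D DF 81 EC B4 87 D6 8A CE 95 E2 94 80.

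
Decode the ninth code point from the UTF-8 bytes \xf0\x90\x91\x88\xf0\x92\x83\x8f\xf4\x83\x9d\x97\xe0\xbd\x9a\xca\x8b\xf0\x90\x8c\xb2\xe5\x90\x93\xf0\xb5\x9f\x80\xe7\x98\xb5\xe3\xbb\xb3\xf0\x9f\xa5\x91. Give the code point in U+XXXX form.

Offset 0: leading byte 0xF0 = 11110000 → 4-byte char #1 = F0 90 91 88.
Offset 4: leading byte 0xF0 = 11110000 → 4-byte char #2 = F0 92 83 8F.
Offset 8: leading byte 0xF4 = 11110100 → 4-byte char #3 = F4 83 9D 97.
Offset 12: leading byte 0xE0 = 11100000 → 3-byte char #4 = E0 BD 9A.
Offset 15: leading byte 0xCA = 11001010 → 2-byte char #5 = CA 8B.
Offset 17: leading byte 0xF0 = 11110000 → 4-byte char #6 = F0 90 8C B2.
Offset 21: leading byte 0xE5 = 11100101 → 3-byte char #7 = E5 90 93.
Offset 24: leading byte 0xF0 = 11110000 → 4-byte char #8 = F0 B5 9F 80.
Offset 28: leading byte 0xE7 = 11100111 → 3-byte char #9 = E7 98 B5.
Leading byte 0xE7 = 11100111 matches 1110xxxx → 3-byte sequence.
Byte 1: 0xE7 = 11100111, payload 0111 (4 bits).
Byte 2: 0x98 = 10011000 (10xxxxxx ✓), payload 011000.
Byte 3: 0xB5 = 10110101 (10xxxxxx ✓), payload 110101.
Concatenate: 0111011000110101 = 0x7635 (16 bits → U+7635).

U+7635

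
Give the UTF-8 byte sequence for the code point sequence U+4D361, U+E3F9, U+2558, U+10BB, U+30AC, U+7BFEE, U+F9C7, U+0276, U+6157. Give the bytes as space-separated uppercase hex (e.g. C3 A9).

U+4D361: 4-byte form → F1 8D 8D A1.
U+E3F9: 3-byte form → EE 8F B9.
U+2558: 3-byte form → E2 95 98.
U+10BB: 3-byte form → E1 82 BB.
U+30AC: 3-byte form → E3 82 AC.
U+7BFEE: 4-byte form → F1 BB BF AE.
U+F9C7: 3-byte form → EF A7 87.
U+0276: 2-byte form → C9 B6.
U+6157: 3-byte form → E6 85 97.
Concatenated (28 bytes): F1 8D 8D A1 EE 8F B9 E2 95 98 E1 82 BB E3 82 AC F1 BB BF AE EF A7 87 C9 B6 E6 85 97.

F1 8D 8D A1 EE 8F B9 E2 95 98 E1 82 BB E3 82 AC F1 BB BF AE EF A7 87 C9 B6 E6 85 97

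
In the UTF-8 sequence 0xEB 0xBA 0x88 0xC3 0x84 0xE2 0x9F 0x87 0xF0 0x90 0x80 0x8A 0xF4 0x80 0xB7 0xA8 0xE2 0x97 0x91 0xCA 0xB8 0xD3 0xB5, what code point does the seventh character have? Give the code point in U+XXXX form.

Offset 0: leading byte 0xEB = 11101011 → 3-byte char #1 = EB BA 88.
Offset 3: leading byte 0xC3 = 11000011 → 2-byte char #2 = C3 84.
Offset 5: leading byte 0xE2 = 11100010 → 3-byte char #3 = E2 9F 87.
Offset 8: leading byte 0xF0 = 11110000 → 4-byte char #4 = F0 90 80 8A.
Offset 12: leading byte 0xF4 = 11110100 → 4-byte char #5 = F4 80 B7 A8.
Offset 16: leading byte 0xE2 = 11100010 → 3-byte char #6 = E2 97 91.
Offset 19: leading byte 0xCA = 11001010 → 2-byte char #7 = CA B8.
Leading byte 0xCA = 11001010 matches 110xxxxx → 2-byte sequence.
Byte 1: 0xCA = 11001010, payload 01010 (5 bits).
Byte 2: 0xB8 = 10111000 (10xxxxxx ✓), payload 111000.
Concatenate: 01010111000 = 0x2B8 (11 bits → U+02B8).

U+02B8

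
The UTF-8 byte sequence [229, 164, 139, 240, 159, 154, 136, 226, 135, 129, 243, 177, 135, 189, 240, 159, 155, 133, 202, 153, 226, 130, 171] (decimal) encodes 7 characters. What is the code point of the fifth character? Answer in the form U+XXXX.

Offset 0: leading byte 0xE5 = 11100101 → 3-byte char #1 = E5 A4 8B.
Offset 3: leading byte 0xF0 = 11110000 → 4-byte char #2 = F0 9F 9A 88.
Offset 7: leading byte 0xE2 = 11100010 → 3-byte char #3 = E2 87 81.
Offset 10: leading byte 0xF3 = 11110011 → 4-byte char #4 = F3 B1 87 BD.
Offset 14: leading byte 0xF0 = 11110000 → 4-byte char #5 = F0 9F 9B 85.
Leading byte 0xF0 = 11110000 matches 11110xxx → 4-byte sequence.
Byte 1: 0xF0 = 11110000, payload 000 (3 bits).
Byte 2: 0x9F = 10011111 (10xxxxxx ✓), payload 011111.
Byte 3: 0x9B = 10011011 (10xxxxxx ✓), payload 011011.
Byte 4: 0x85 = 10000101 (10xxxxxx ✓), payload 000101.
Concatenate: 000011111011011000101 = 0x1F6C5 (21 bits → U+1F6C5).

U+1F6C5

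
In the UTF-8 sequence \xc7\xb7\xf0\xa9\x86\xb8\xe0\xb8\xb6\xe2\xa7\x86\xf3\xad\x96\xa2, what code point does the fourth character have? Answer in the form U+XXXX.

Offset 0: leading byte 0xC7 = 11000111 → 2-byte char #1 = C7 B7.
Offset 2: leading byte 0xF0 = 11110000 → 4-byte char #2 = F0 A9 86 B8.
Offset 6: leading byte 0xE0 = 11100000 → 3-byte char #3 = E0 B8 B6.
Offset 9: leading byte 0xE2 = 11100010 → 3-byte char #4 = E2 A7 86.
Leading byte 0xE2 = 11100010 matches 1110xxxx → 3-byte sequence.
Byte 1: 0xE2 = 11100010, payload 0010 (4 bits).
Byte 2: 0xA7 = 10100111 (10xxxxxx ✓), payload 100111.
Byte 3: 0x86 = 10000110 (10xxxxxx ✓), payload 000110.
Concatenate: 0010100111000110 = 0x29C6 (16 bits → U+29C6).

U+29C6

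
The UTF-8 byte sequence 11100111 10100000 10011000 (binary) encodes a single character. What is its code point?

Leading byte 0xE7 = 11100111 matches 1110xxxx → 3-byte sequence.
Byte 1: 0xE7 = 11100111, payload 0111 (4 bits).
Byte 2: 0xA0 = 10100000 (10xxxxxx ✓), payload 100000.
Byte 3: 0x98 = 10011000 (10xxxxxx ✓), payload 011000.
Concatenate: 0111100000011000 = 0x7818 (16 bits → U+7818).

U+7818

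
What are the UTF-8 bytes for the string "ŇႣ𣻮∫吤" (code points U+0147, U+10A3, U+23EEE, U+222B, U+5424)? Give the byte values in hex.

U+0147: 2-byte form → C5 87.
U+10A3: 3-byte form → E1 82 A3.
U+23EEE: 4-byte form → F0 A3 BB AE.
U+222B: 3-byte form → E2 88 AB.
U+5424: 3-byte form → E5 90 A4.
Concatenated (15 bytes): C5 87 E1 82 A3 F0 A3 BB AE E2 88 AB E5 90 A4.

C5 87 E1 82 A3 F0 A3 BB AE E2 88 AB E5 90 A4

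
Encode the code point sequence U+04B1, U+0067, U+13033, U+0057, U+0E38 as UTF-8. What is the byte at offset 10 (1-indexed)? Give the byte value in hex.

1-indexed offset 10 is 0-indexed offset 9.
U+04B1 → 2-byte form D2 B1 at offsets 0–1.
U+0067 → 1-byte form 67 at offsets 2–2.
U+13033 → 4-byte form F0 93 80 B3 at offsets 3–6.
U+0057 → 1-byte form 57 at offsets 7–7.
U+0E38 → 3-byte form E0 B8 B8 at offsets 8–10.
Offset 9 falls in char 5's range; it's byte 2 of E0 B8 B8 = 0xB8.

0xB8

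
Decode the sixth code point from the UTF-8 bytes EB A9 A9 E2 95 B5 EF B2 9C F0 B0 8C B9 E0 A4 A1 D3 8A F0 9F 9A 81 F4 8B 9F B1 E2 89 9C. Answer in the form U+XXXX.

U+04CA

Offset 0: leading byte 0xEB = 11101011 → 3-byte char #1 = EB A9 A9.
Offset 3: leading byte 0xE2 = 11100010 → 3-byte char #2 = E2 95 B5.
Offset 6: leading byte 0xEF = 11101111 → 3-byte char #3 = EF B2 9C.
Offset 9: leading byte 0xF0 = 11110000 → 4-byte char #4 = F0 B0 8C B9.
Offset 13: leading byte 0xE0 = 11100000 → 3-byte char #5 = E0 A4 A1.
Offset 16: leading byte 0xD3 = 11010011 → 2-byte char #6 = D3 8A.
Leading byte 0xD3 = 11010011 matches 110xxxxx → 2-byte sequence.
Byte 1: 0xD3 = 11010011, payload 10011 (5 bits).
Byte 2: 0x8A = 10001010 (10xxxxxx ✓), payload 001010.
Concatenate: 10011001010 = 0x4CA (11 bits → U+04CA).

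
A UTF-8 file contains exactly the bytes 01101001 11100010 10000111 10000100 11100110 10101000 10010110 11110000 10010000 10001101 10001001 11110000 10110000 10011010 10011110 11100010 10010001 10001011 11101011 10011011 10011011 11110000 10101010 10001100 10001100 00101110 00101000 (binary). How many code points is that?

10

Byte at offset 0: 0x69 = 01101001 → 1-byte char (#1). Advance 1.
Byte at offset 1: 0xE2 = 11100010 → 3-byte char (#2). Advance 3.
Byte at offset 4: 0xE6 = 11100110 → 3-byte char (#3). Advance 3.
Byte at offset 7: 0xF0 = 11110000 → 4-byte char (#4). Advance 4.
Byte at offset 11: 0xF0 = 11110000 → 4-byte char (#5). Advance 4.
Byte at offset 15: 0xE2 = 11100010 → 3-byte char (#6). Advance 3.
Byte at offset 18: 0xEB = 11101011 → 3-byte char (#7). Advance 3.
Byte at offset 21: 0xF0 = 11110000 → 4-byte char (#8). Advance 4.
Byte at offset 25: 0x2E = 00101110 → 1-byte char (#9). Advance 1.
Byte at offset 26: 0x28 = 00101000 → 1-byte char (#10). Advance 1.
Reached end at offset 27 after 10 code points.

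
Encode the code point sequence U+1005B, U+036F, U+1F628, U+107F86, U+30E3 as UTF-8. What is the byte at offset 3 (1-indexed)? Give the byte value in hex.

0x81

1-indexed offset 3 is 0-indexed offset 2.
U+1005B → 4-byte form F0 90 81 9B at offsets 0–3.
Offset 2 falls in char 1's range; it's byte 3 of F0 90 81 9B = 0x81.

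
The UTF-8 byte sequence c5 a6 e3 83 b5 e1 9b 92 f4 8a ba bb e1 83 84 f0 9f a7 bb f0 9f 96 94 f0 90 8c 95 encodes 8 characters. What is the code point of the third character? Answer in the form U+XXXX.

Offset 0: leading byte 0xC5 = 11000101 → 2-byte char #1 = C5 A6.
Offset 2: leading byte 0xE3 = 11100011 → 3-byte char #2 = E3 83 B5.
Offset 5: leading byte 0xE1 = 11100001 → 3-byte char #3 = E1 9B 92.
Leading byte 0xE1 = 11100001 matches 1110xxxx → 3-byte sequence.
Byte 1: 0xE1 = 11100001, payload 0001 (4 bits).
Byte 2: 0x9B = 10011011 (10xxxxxx ✓), payload 011011.
Byte 3: 0x92 = 10010010 (10xxxxxx ✓), payload 010010.
Concatenate: 0001011011010010 = 0x16D2 (16 bits → U+16D2).

U+16D2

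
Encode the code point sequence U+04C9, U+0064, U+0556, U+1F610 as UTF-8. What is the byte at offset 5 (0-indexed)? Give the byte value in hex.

0xF0

U+04C9 → 2-byte form D3 89 at offsets 0–1.
U+0064 → 1-byte form 64 at offsets 2–2.
U+0556 → 2-byte form D5 96 at offsets 3–4.
U+1F610 → 4-byte form F0 9F 98 90 at offsets 5–8.
Offset 5 falls in char 4's range; it's byte 1 of F0 9F 98 90 = 0xF0.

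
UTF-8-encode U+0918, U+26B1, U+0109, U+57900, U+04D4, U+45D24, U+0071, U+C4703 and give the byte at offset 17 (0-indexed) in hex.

U+0918 → 3-byte form E0 A4 98 at offsets 0–2.
U+26B1 → 3-byte form E2 9A B1 at offsets 3–5.
U+0109 → 2-byte form C4 89 at offsets 6–7.
U+57900 → 4-byte form F1 97 A4 80 at offsets 8–11.
U+04D4 → 2-byte form D3 94 at offsets 12–13.
U+45D24 → 4-byte form F1 85 B4 A4 at offsets 14–17.
Offset 17 falls in char 6's range; it's byte 4 of F1 85 B4 A4 = 0xA4.

0xA4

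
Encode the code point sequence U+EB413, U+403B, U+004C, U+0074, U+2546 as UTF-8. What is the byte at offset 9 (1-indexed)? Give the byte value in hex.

0x74

1-indexed offset 9 is 0-indexed offset 8.
U+EB413 → 4-byte form F3 AB 90 93 at offsets 0–3.
U+403B → 3-byte form E4 80 BB at offsets 4–6.
U+004C → 1-byte form 4C at offsets 7–7.
U+0074 → 1-byte form 74 at offsets 8–8.
Offset 8 falls in char 4's range; it's byte 1 of 74 = 0x74.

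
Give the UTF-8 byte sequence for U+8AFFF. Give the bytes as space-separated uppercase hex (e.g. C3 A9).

U+8AFFF = 0x8AFFF = 569343 decimal. In range U+10000–U+10FFFF → 4-byte form: 11110xxx 10xxxxxx 10xxxxxx 10xxxxxx.
Binary (21 bits): 010001010111111111111.
Split 3+6+6+6: 010 | 001010 | 111111 | 111111.
Byte 1: 11110010 = 0xF2.
Byte 2: 10001010 = 0x8A.
Byte 3: 10111111 = 0xBF.
Byte 4: 10111111 = 0xBF.

F2 8A BF BF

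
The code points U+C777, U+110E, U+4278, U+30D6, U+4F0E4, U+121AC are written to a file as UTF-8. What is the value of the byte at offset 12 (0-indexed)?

0xF1

U+C777 → 3-byte form EC 9D B7 at offsets 0–2.
U+110E → 3-byte form E1 84 8E at offsets 3–5.
U+4278 → 3-byte form E4 89 B8 at offsets 6–8.
U+30D6 → 3-byte form E3 83 96 at offsets 9–11.
U+4F0E4 → 4-byte form F1 8F 83 A4 at offsets 12–15.
Offset 12 falls in char 5's range; it's byte 1 of F1 8F 83 A4 = 0xF1.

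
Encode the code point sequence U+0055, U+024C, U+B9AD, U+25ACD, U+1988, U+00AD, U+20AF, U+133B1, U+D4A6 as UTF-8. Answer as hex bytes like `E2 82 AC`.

55 C9 8C EB A6 AD F0 A5 AB 8D E1 A6 88 C2 AD E2 82 AF F0 93 8E B1 ED 92 A6

U+0055: 1-byte form → 55.
U+024C: 2-byte form → C9 8C.
U+B9AD: 3-byte form → EB A6 AD.
U+25ACD: 4-byte form → F0 A5 AB 8D.
U+1988: 3-byte form → E1 A6 88.
U+00AD: 2-byte form → C2 AD.
U+20AF: 3-byte form → E2 82 AF.
U+133B1: 4-byte form → F0 93 8E B1.
U+D4A6: 3-byte form → ED 92 A6.
Concatenated (25 bytes): 55 C9 8C EB A6 AD F0 A5 AB 8D E1 A6 88 C2 AD E2 82 AF F0 93 8E B1 ED 92 A6.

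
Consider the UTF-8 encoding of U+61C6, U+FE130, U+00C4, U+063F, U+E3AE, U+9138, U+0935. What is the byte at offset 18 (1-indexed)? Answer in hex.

1-indexed offset 18 is 0-indexed offset 17.
U+61C6 → 3-byte form E6 87 86 at offsets 0–2.
U+FE130 → 4-byte form F3 BE 84 B0 at offsets 3–6.
U+00C4 → 2-byte form C3 84 at offsets 7–8.
U+063F → 2-byte form D8 BF at offsets 9–10.
U+E3AE → 3-byte form EE 8E AE at offsets 11–13.
U+9138 → 3-byte form E9 84 B8 at offsets 14–16.
U+0935 → 3-byte form E0 A4 B5 at offsets 17–19.
Offset 17 falls in char 7's range; it's byte 1 of E0 A4 B5 = 0xE0.

0xE0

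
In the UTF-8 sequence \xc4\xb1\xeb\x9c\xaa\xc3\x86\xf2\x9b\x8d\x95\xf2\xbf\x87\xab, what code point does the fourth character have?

U+9B355

Offset 0: leading byte 0xC4 = 11000100 → 2-byte char #1 = C4 B1.
Offset 2: leading byte 0xEB = 11101011 → 3-byte char #2 = EB 9C AA.
Offset 5: leading byte 0xC3 = 11000011 → 2-byte char #3 = C3 86.
Offset 7: leading byte 0xF2 = 11110010 → 4-byte char #4 = F2 9B 8D 95.
Leading byte 0xF2 = 11110010 matches 11110xxx → 4-byte sequence.
Byte 1: 0xF2 = 11110010, payload 010 (3 bits).
Byte 2: 0x9B = 10011011 (10xxxxxx ✓), payload 011011.
Byte 3: 0x8D = 10001101 (10xxxxxx ✓), payload 001101.
Byte 4: 0x95 = 10010101 (10xxxxxx ✓), payload 010101.
Concatenate: 010011011001101010101 = 0x9B355 (21 bits → U+9B355).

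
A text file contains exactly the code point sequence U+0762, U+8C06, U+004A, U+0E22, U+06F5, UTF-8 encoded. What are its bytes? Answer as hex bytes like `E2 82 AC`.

U+0762: 2-byte form → DD A2.
U+8C06: 3-byte form → E8 B0 86.
U+004A: 1-byte form → 4A.
U+0E22: 3-byte form → E0 B8 A2.
U+06F5: 2-byte form → DB B5.
Concatenated (11 bytes): DD A2 E8 B0 86 4A E0 B8 A2 DB B5.

DD A2 E8 B0 86 4A E0 B8 A2 DB B5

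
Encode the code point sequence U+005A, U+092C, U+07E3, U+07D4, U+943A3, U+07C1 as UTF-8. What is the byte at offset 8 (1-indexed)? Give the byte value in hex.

0x94

1-indexed offset 8 is 0-indexed offset 7.
U+005A → 1-byte form 5A at offsets 0–0.
U+092C → 3-byte form E0 A4 AC at offsets 1–3.
U+07E3 → 2-byte form DF A3 at offsets 4–5.
U+07D4 → 2-byte form DF 94 at offsets 6–7.
Offset 7 falls in char 4's range; it's byte 2 of DF 94 = 0x94.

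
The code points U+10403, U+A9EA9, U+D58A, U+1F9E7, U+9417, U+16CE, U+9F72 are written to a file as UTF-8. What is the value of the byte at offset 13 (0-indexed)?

U+10403 → 4-byte form F0 90 90 83 at offsets 0–3.
U+A9EA9 → 4-byte form F2 A9 BA A9 at offsets 4–7.
U+D58A → 3-byte form ED 96 8A at offsets 8–10.
U+1F9E7 → 4-byte form F0 9F A7 A7 at offsets 11–14.
Offset 13 falls in char 4's range; it's byte 3 of F0 9F A7 A7 = 0xA7.

0xA7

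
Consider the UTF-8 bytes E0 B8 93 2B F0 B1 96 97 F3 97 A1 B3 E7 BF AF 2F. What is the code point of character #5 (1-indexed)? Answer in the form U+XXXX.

U+7FEF

Offset 0: leading byte 0xE0 = 11100000 → 3-byte char #1 = E0 B8 93.
Offset 3: leading byte 0x2B = 00101011 → 1-byte char #2 = 2B.
Offset 4: leading byte 0xF0 = 11110000 → 4-byte char #3 = F0 B1 96 97.
Offset 8: leading byte 0xF3 = 11110011 → 4-byte char #4 = F3 97 A1 B3.
Offset 12: leading byte 0xE7 = 11100111 → 3-byte char #5 = E7 BF AF.
Leading byte 0xE7 = 11100111 matches 1110xxxx → 3-byte sequence.
Byte 1: 0xE7 = 11100111, payload 0111 (4 bits).
Byte 2: 0xBF = 10111111 (10xxxxxx ✓), payload 111111.
Byte 3: 0xAF = 10101111 (10xxxxxx ✓), payload 101111.
Concatenate: 0111111111101111 = 0x7FEF (16 bits → U+7FEF).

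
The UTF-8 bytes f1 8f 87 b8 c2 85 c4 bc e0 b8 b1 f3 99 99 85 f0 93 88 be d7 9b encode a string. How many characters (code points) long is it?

7

Byte at offset 0: 0xF1 = 11110001 → 4-byte char (#1). Advance 4.
Byte at offset 4: 0xC2 = 11000010 → 2-byte char (#2). Advance 2.
Byte at offset 6: 0xC4 = 11000100 → 2-byte char (#3). Advance 2.
Byte at offset 8: 0xE0 = 11100000 → 3-byte char (#4). Advance 3.
Byte at offset 11: 0xF3 = 11110011 → 4-byte char (#5). Advance 4.
Byte at offset 15: 0xF0 = 11110000 → 4-byte char (#6). Advance 4.
Byte at offset 19: 0xD7 = 11010111 → 2-byte char (#7). Advance 2.
Reached end at offset 21 after 7 code points.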